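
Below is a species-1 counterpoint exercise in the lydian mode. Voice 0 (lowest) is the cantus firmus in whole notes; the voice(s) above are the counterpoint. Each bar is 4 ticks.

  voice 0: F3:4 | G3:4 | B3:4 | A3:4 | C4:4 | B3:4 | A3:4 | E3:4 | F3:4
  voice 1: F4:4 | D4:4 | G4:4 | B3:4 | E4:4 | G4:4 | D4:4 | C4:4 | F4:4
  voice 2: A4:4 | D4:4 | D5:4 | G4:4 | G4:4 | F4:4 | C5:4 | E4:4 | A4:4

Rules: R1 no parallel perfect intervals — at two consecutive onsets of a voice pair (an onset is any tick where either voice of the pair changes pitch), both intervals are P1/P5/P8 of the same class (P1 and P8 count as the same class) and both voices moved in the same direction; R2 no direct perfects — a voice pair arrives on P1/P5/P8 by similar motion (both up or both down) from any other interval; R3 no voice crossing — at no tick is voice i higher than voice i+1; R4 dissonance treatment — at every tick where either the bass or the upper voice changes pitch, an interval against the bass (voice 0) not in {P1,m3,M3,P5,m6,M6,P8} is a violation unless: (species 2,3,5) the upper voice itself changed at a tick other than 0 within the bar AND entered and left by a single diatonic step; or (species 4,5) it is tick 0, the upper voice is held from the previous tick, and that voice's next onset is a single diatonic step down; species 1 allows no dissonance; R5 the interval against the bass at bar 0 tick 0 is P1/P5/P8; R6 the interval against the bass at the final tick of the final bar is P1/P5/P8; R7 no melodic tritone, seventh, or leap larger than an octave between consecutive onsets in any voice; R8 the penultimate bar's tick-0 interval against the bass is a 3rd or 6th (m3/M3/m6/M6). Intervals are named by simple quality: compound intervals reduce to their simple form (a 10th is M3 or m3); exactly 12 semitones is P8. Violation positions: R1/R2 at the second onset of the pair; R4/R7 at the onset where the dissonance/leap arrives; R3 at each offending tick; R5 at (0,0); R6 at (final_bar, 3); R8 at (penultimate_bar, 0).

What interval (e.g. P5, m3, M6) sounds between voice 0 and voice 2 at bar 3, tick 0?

m7

voice 0=A3 voice 2=G4 -> m7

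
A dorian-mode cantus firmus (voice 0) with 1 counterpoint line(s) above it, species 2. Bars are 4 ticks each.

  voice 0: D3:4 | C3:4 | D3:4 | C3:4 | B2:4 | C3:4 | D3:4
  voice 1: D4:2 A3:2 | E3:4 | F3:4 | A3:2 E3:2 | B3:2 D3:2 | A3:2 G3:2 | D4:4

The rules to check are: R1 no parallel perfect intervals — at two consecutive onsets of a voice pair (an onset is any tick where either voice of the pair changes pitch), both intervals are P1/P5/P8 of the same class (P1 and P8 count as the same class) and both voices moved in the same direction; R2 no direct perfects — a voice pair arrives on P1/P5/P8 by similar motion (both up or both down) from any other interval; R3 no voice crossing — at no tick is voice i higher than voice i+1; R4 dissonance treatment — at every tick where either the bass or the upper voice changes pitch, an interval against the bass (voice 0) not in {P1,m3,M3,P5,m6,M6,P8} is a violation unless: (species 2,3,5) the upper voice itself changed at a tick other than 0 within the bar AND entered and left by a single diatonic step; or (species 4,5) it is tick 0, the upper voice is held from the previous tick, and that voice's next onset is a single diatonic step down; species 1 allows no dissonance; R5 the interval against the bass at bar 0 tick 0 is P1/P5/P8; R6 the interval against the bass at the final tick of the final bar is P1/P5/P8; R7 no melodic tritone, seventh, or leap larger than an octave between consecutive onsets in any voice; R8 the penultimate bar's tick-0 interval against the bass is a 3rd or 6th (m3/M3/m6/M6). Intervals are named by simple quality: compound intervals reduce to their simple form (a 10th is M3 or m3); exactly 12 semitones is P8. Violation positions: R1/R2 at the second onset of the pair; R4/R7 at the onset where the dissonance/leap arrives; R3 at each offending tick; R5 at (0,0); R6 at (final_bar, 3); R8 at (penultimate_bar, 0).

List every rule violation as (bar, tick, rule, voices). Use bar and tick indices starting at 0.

(6, 0, R2, (0, 1))

bar 0: v0=D3 v1=D4 downbeat P8
bar 1: v0=C3 v1=E3 downbeat M3
bar 2: v0=D3 v1=F3 downbeat m3
bar 3: v0=C3 v1=A3 downbeat M6
bar 4: v0=B2 v1=B3 downbeat P8
bar 5: v0=C3 v1=A3 downbeat M6
bar 6: v0=D3 v1=D4 downbeat P8
  -> R2 @ bar 6 tick 0 v(0, 1): C3/G3 P5 -> D3/D4 P8 similar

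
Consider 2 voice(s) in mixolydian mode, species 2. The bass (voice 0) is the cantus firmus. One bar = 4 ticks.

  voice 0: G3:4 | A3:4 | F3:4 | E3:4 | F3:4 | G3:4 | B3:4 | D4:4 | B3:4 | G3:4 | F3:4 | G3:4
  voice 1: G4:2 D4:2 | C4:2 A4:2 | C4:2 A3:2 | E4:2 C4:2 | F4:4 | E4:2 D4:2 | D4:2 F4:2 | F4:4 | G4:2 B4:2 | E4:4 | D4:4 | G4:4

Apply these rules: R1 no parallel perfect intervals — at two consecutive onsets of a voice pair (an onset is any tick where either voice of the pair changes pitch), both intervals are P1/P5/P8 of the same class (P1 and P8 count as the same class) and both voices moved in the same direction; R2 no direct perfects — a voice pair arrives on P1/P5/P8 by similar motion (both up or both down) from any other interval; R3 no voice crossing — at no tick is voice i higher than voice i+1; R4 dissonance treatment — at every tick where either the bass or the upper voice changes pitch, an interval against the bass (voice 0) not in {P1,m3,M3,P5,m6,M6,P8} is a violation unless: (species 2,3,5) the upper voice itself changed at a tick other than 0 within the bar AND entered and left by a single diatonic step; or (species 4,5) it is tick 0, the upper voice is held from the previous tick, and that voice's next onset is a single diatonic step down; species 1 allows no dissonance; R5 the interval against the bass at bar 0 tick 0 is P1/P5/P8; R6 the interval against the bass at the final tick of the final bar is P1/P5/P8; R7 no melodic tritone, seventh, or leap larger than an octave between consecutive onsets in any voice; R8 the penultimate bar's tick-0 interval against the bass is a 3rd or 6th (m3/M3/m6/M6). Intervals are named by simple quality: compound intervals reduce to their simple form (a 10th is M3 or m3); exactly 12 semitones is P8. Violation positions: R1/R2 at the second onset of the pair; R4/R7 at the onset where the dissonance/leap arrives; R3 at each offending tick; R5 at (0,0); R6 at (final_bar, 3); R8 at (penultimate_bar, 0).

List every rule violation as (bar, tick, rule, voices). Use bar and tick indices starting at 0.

(2, 0, R2, (0, 1))
(4, 0, R2, (0, 1))
(6, 2, R4, (0, 1))
(11, 0, R2, (0, 1))

bar 0: v0=G3 v1=G4 downbeat P8
bar 1: v0=A3 v1=C4 downbeat m3
bar 2: v0=F3 v1=C4 downbeat P5
bar 3: v0=E3 v1=E4 downbeat P8
bar 4: v0=F3 v1=F4 downbeat P8
bar 5: v0=G3 v1=E4 downbeat M6
bar 6: v0=B3 v1=D4 downbeat m3
bar 7: v0=D4 v1=F4 downbeat m3
bar 8: v0=B3 v1=G4 downbeat m6
bar 9: v0=G3 v1=E4 downbeat M6
bar 10: v0=F3 v1=D4 downbeat M6
bar 11: v0=G3 v1=G4 downbeat P8
  -> R2 @ bar 2 tick 0 v(0, 1): A3/A4 P8 -> F3/C4 P5 similar
  -> R2 @ bar 4 tick 0 v(0, 1): E3/C4 m6 -> F3/F4 P8 similar
  -> R4 @ bar 6 tick 2 v(0, 1): B3/F4 TT untreated
  -> R2 @ bar 11 tick 0 v(0, 1): F3/D4 M6 -> G3/G4 P8 similar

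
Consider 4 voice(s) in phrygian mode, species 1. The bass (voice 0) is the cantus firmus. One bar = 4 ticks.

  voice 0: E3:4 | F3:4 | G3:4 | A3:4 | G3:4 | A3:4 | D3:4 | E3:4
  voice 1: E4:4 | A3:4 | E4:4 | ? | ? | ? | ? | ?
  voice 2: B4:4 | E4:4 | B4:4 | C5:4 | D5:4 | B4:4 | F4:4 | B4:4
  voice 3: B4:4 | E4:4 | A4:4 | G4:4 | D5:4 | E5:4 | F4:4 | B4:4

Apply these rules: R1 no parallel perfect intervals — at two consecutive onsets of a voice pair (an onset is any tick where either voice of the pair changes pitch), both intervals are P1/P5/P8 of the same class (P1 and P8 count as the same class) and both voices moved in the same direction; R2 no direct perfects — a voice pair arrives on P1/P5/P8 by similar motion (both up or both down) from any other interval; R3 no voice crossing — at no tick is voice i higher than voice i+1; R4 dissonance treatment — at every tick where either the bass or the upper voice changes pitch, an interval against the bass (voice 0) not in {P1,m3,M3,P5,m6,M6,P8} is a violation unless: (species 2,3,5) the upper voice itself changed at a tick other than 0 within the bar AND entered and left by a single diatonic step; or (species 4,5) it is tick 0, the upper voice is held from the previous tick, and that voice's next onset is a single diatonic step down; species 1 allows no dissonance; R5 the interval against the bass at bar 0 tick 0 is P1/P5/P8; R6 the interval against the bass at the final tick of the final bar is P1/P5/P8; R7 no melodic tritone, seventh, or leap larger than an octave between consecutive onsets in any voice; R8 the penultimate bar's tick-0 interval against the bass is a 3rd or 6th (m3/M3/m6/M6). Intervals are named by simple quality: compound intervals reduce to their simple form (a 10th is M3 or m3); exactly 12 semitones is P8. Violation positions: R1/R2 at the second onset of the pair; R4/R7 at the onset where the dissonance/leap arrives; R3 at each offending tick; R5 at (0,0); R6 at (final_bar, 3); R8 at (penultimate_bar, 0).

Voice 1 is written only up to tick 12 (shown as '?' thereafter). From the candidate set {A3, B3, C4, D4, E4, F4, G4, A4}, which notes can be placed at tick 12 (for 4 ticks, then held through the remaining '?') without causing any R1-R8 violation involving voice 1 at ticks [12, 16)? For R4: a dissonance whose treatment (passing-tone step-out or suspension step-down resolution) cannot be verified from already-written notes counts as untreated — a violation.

{A3, E4}

A3: legal
B3: violates R4
C4: violates R2
D4: violates R4
E4: legal
F4: violates R1
G4: violates R4
A4: violates R2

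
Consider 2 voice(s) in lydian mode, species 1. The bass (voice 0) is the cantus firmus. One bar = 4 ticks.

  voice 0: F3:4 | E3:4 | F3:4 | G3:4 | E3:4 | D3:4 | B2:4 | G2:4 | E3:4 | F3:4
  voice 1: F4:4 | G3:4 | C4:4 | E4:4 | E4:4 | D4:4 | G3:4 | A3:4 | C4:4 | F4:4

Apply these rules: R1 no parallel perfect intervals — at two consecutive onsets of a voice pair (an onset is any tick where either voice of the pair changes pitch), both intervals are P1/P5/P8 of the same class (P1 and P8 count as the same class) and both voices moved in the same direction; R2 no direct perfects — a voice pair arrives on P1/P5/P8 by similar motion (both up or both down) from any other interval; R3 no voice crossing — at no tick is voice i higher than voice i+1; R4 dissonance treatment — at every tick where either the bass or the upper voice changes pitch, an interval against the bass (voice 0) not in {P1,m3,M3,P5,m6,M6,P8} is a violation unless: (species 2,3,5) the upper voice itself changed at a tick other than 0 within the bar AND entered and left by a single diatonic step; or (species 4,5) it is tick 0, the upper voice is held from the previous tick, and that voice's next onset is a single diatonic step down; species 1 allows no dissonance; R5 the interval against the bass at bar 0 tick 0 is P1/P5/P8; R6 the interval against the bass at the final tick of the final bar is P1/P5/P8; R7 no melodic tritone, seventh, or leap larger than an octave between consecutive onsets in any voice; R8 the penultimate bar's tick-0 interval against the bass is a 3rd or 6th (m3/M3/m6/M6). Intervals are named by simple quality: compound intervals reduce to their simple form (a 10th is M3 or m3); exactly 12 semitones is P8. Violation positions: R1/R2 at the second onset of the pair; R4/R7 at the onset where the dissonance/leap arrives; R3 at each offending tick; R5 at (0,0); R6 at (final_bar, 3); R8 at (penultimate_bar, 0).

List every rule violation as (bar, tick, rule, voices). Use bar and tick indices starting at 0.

(1, 0, R7, (1,))
(2, 0, R2, (0, 1))
(5, 0, R1, (0, 1))
(7, 0, R4, (0, 1))
(9, 0, R2, (0, 1))

bar 0: v0=F3 v1=F4 downbeat P8
bar 1: v0=E3 v1=G3 downbeat m3
bar 2: v0=F3 v1=C4 downbeat P5
bar 3: v0=G3 v1=E4 downbeat M6
bar 4: v0=E3 v1=E4 downbeat P8
bar 5: v0=D3 v1=D4 downbeat P8
bar 6: v0=B2 v1=G3 downbeat m6
bar 7: v0=G2 v1=A3 downbeat M2
bar 8: v0=E3 v1=C4 downbeat m6
bar 9: v0=F3 v1=F4 downbeat P8
  -> R7 @ bar 1 tick 0 v(1,): F4->G3 leap 10st
  -> R2 @ bar 2 tick 0 v(0, 1): E3/G3 m3 -> F3/C4 P5 similar
  -> R1 @ bar 5 tick 0 v(0, 1): E3/E4 P8 -> D3/D4 P8 similar
  -> R4 @ bar 7 tick 0 v(0, 1): G2/A3 M2 untreated
  -> R2 @ bar 9 tick 0 v(0, 1): E3/C4 m6 -> F3/F4 P8 similar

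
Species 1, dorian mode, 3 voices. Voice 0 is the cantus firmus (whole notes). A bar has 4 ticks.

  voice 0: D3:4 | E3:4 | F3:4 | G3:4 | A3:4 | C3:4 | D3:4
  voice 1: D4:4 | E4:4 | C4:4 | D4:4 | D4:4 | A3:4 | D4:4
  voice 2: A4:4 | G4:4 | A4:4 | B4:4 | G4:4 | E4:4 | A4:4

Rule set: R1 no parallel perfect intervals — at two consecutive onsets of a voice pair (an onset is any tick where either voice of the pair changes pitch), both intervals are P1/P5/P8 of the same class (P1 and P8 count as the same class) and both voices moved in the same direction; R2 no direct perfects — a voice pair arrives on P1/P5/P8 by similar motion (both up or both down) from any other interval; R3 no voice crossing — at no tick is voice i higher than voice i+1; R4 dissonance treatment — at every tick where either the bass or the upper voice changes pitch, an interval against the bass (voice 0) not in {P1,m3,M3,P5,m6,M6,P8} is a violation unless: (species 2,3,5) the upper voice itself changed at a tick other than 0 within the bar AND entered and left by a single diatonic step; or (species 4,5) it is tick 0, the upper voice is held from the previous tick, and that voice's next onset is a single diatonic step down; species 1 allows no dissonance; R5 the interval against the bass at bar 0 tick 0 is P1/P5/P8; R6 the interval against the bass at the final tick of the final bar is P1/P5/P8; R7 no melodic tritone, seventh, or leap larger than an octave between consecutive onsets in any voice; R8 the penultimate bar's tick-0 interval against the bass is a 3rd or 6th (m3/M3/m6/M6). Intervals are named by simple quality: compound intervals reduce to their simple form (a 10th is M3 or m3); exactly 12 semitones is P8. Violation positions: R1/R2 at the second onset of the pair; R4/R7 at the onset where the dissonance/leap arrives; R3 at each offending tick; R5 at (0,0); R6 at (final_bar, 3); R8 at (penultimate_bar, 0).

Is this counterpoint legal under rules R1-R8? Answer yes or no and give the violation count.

bar 0: v0=D3 v1=D4 v2=A4 (P5)
bar 1: v0=E3 v1=E4 v2=G4 (m3)
bar 2: v0=F3 v1=C4 v2=A4 (M3)
bar 3: v0=G3 v1=D4 v2=B4 (M3)
bar 4: v0=A3 v1=D4 v2=G4 (m7)
bar 5: v0=C3 v1=A3 v2=E4 (M3)
bar 6: v0=D3 v1=D4 v2=A4 (P5)
  R1 @ bar1.0: D3/D4 P8 -> E3/E4 P8 similar
  R1 @ bar3.0: F3/C4 P5 -> G3/D4 P5 similar
  R4 @ bar4.0: A3/D4 P4 untreated
  R4 @ bar4.0: A3/G4 m7 untreated
  R2 @ bar5.0: D4/G4 P4 -> A3/E4 P5 similar
  R1 @ bar6.0: A3/E4 P5 -> D4/A4 P5 similar
  R2 @ bar6.0: C3/A3 M6 -> D3/D4 P8 similar
  R2 @ bar6.0: C3/E4 M3 -> D3/A4 P5 similar

No (8 violations)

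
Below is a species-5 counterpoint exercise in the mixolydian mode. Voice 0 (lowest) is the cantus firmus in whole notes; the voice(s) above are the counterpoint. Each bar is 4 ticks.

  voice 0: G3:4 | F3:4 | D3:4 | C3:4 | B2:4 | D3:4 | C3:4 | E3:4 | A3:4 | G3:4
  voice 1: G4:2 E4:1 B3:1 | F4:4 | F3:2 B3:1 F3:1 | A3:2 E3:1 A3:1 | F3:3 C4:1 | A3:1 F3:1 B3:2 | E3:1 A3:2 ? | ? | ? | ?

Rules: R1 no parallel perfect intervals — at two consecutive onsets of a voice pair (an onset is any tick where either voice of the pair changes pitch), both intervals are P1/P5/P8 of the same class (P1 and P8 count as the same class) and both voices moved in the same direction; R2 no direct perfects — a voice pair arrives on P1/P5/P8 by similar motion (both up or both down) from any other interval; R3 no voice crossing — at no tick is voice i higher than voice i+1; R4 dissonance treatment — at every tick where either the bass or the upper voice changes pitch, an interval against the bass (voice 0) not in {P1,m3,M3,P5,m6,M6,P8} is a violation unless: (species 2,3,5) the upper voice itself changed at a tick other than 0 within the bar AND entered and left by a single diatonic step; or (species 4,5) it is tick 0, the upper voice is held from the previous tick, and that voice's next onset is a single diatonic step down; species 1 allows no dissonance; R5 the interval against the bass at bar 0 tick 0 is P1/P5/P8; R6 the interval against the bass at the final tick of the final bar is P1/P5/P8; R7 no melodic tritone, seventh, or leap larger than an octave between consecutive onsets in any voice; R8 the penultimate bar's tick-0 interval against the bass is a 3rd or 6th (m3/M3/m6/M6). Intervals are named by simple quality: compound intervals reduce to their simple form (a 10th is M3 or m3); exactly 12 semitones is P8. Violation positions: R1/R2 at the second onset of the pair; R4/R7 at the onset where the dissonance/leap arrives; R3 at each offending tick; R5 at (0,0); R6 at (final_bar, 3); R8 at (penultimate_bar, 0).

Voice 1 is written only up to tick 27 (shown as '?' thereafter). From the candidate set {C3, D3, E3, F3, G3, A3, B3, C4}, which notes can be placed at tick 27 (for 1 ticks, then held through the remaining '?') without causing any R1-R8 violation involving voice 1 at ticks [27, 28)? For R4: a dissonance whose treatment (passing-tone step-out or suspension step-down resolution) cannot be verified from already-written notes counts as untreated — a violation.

{A3, C3, C4, E3, G3}

C3: legal
D3: violates R4
E3: legal
F3: violates R4
G3: legal
A3: legal
B3: violates R4
C4: legal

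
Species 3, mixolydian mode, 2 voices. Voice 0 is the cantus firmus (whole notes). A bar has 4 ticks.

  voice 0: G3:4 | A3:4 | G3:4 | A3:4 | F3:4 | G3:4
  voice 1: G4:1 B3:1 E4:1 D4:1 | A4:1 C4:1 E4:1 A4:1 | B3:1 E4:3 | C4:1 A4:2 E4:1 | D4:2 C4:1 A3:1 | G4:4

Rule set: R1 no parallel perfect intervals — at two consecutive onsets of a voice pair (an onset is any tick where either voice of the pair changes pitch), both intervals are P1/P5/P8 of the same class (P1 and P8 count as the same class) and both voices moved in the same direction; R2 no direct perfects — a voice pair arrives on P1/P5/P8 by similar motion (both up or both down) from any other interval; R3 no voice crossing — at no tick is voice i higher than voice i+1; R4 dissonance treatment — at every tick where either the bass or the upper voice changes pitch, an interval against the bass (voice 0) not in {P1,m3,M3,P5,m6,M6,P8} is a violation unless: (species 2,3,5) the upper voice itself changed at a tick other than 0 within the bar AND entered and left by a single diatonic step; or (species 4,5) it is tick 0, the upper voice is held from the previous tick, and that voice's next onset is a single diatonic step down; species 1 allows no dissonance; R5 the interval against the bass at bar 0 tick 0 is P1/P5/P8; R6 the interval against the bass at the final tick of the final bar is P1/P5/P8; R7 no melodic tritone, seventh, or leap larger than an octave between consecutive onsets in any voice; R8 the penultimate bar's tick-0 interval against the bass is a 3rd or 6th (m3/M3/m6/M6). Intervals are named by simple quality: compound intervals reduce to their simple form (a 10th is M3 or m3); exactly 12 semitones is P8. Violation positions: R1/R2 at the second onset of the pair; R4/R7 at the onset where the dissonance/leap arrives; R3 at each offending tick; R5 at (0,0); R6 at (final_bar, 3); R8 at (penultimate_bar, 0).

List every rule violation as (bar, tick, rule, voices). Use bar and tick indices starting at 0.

(1, 0, R2, (0, 1))
(2, 0, R7, (1,))
(5, 0, R2, (0, 1))
(5, 0, R7, (1,))

bar 0: v0=G3 v1=G4 downbeat P8
bar 1: v0=A3 v1=A4 downbeat P8
bar 2: v0=G3 v1=B3 downbeat M3
bar 3: v0=A3 v1=C4 downbeat m3
bar 4: v0=F3 v1=D4 downbeat M6
bar 5: v0=G3 v1=G4 downbeat P8
  -> R2 @ bar 1 tick 0 v(0, 1): G3/D4 P5 -> A3/A4 P8 similar
  -> R7 @ bar 2 tick 0 v(1,): A4->B3 leap 10st
  -> R2 @ bar 5 tick 0 v(0, 1): F3/A3 M3 -> G3/G4 P8 similar
  -> R7 @ bar 5 tick 0 v(1,): A3->G4 leap 10st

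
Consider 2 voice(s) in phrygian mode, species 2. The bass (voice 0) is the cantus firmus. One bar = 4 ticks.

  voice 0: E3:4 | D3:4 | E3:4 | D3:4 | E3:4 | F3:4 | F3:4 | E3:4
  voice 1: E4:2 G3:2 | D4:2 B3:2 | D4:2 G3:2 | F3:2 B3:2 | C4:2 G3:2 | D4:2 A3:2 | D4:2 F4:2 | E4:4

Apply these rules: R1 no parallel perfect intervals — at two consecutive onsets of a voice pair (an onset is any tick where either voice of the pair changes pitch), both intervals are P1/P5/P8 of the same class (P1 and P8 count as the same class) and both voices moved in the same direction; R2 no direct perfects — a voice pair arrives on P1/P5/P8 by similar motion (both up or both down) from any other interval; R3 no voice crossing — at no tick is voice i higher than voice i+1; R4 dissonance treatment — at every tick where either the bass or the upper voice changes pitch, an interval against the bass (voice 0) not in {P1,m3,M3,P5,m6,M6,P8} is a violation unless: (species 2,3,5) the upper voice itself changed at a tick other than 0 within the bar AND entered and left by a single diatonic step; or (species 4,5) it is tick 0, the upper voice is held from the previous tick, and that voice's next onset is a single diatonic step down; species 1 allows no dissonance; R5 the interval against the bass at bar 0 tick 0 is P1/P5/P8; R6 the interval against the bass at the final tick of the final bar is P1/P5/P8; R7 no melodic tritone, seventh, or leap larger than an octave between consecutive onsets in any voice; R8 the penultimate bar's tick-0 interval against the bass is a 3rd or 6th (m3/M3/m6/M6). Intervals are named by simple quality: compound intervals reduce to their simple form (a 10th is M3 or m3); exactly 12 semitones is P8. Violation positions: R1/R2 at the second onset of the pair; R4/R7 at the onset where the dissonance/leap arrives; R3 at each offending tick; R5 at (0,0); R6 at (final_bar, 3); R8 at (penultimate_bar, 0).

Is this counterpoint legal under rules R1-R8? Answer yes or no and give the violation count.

bar 0: v0=E3 v1=E4 (P8)
bar 1: v0=D3 v1=D4 (P8)
bar 2: v0=E3 v1=D4 (m7)
bar 3: v0=D3 v1=F3 (m3)
bar 4: v0=E3 v1=C4 (m6)
bar 5: v0=F3 v1=D4 (M6)
bar 6: v0=F3 v1=D4 (M6)
bar 7: v0=E3 v1=E4 (P8)
  R4 @ bar2.0: E3/D4 m7 untreated
  R7 @ bar3.2: F3->B3 leap 6st
  R1 @ bar7.0: F3/F4 P8 -> E3/E4 P8 similar

No (3 violations)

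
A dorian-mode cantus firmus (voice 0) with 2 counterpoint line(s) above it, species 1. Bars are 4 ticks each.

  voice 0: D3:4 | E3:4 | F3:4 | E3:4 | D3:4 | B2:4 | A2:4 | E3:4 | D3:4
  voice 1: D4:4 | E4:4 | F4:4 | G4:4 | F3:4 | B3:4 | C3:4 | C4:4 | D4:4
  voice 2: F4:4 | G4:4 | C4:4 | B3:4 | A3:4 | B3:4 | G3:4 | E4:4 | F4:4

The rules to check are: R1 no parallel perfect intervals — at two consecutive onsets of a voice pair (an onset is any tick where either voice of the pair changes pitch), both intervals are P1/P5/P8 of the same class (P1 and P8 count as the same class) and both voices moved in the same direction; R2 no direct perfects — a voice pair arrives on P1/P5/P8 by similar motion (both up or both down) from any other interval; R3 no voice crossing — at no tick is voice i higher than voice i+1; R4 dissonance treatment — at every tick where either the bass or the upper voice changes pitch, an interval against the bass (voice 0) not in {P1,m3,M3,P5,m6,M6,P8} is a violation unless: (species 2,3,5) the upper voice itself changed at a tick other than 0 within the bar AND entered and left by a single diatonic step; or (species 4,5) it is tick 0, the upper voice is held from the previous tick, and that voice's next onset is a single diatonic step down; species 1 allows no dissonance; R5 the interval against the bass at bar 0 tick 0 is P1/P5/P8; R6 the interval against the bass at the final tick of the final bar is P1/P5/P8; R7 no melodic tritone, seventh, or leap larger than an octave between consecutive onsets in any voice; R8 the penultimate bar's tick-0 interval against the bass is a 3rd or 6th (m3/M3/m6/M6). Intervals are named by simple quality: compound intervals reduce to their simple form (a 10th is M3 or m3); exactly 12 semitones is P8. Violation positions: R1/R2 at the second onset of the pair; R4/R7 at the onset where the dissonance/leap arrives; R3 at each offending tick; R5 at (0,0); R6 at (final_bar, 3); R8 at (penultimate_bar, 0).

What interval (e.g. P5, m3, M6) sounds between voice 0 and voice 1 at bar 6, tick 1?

m3

voice 0=A2 voice 1=C3 -> m3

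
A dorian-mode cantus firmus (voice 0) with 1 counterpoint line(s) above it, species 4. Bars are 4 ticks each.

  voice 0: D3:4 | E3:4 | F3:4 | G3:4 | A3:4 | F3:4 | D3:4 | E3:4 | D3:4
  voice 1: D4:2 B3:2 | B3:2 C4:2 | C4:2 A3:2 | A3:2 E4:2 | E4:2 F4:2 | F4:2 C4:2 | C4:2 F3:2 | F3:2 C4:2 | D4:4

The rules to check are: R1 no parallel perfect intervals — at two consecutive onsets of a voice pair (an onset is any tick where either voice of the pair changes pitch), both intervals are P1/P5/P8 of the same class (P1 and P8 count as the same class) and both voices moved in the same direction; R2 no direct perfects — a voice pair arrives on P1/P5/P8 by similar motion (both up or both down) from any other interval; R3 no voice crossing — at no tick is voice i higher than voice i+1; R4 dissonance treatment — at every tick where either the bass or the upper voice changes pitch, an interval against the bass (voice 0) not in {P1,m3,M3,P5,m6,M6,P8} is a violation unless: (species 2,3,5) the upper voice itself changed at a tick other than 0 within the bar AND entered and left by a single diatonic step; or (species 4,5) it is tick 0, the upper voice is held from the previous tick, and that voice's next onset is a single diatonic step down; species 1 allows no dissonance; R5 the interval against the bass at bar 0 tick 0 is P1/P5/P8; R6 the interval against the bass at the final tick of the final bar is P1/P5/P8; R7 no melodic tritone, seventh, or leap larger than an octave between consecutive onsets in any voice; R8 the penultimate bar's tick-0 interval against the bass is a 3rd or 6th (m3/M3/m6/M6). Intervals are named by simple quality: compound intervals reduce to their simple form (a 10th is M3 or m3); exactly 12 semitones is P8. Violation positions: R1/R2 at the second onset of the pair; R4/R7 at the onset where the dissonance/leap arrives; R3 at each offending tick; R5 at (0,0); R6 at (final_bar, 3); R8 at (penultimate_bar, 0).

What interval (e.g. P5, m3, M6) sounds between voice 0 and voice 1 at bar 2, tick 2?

M3

voice 0=F3 voice 1=A3 -> M3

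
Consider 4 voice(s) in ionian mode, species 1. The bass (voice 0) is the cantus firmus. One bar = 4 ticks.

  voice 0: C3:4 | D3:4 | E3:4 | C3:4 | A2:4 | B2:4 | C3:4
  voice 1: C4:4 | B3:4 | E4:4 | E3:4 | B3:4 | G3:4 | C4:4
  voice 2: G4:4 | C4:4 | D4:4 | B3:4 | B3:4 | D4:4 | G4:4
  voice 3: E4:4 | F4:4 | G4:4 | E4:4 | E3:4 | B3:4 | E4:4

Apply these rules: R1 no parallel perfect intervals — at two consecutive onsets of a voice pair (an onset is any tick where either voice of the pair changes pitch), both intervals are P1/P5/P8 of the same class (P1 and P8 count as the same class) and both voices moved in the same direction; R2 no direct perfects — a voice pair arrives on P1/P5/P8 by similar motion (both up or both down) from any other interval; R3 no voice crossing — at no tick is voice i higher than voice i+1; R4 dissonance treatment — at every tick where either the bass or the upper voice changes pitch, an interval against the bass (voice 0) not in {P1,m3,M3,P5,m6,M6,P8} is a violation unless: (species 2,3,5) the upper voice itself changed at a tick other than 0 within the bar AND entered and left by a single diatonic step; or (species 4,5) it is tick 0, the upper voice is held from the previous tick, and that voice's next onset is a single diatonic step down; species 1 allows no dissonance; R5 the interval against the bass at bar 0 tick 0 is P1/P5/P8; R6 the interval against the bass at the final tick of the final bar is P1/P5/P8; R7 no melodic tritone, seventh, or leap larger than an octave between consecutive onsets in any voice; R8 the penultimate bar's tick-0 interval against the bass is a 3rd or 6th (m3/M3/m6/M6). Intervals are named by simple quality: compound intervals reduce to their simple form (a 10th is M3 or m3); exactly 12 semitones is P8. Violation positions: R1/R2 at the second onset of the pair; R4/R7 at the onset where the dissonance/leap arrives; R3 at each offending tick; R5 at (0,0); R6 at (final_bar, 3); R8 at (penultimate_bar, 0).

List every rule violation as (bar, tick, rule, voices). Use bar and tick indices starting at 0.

bar 0: v0=C3 v1=C4 v2=G4 v3=E4 downbeat M3
bar 1: v0=D3 v1=B3 v2=C4 v3=F4 downbeat m3
bar 2: v0=E3 v1=E4 v2=D4 v3=G4 downbeat m3
bar 3: v0=C3 v1=E3 v2=B3 v3=E4 downbeat M3
bar 4: v0=A2 v1=B3 v2=B3 v3=E3 downbeat P5
bar 5: v0=B2 v1=G3 v2=D4 v3=B3 downbeat P8
bar 6: v0=C3 v1=C4 v2=G4 v3=E4 downbeat M3
  -> R3 @ bar 0 tick 0 v(2, 3): G4 above E4
  -> R5 @ bar 0 tick 0 v(0, 3): opens on M3
  -> R3 @ bar 0 tick 1 v(2, 3): G4 above E4
  -> R3 @ bar 0 tick 2 v(2, 3): G4 above E4
  -> R3 @ bar 0 tick 3 v(2, 3): G4 above E4
  -> R4 @ bar 1 tick 0 v(0, 2): D3/C4 m7 untreated
  -> R2 @ bar 2 tick 0 v(0, 1): D3/B3 M6 -> E3/E4 P8 similar
  -> R3 @ bar 2 tick 0 v(1, 2): E4 above D4
  -> R4 @ bar 2 tick 0 v(0, 2): E3/D4 m7 untreated
  -> R3 @ bar 2 tick 1 v(1, 2): E4 above D4
  -> R3 @ bar 2 tick 2 v(1, 2): E4 above D4
  -> R3 @ bar 2 tick 3 v(1, 2): E4 above D4
  -> R2 @ bar 3 tick 0 v(1, 2): E4/D4 M2 -> E3/B3 P5 similar
  -> R2 @ bar 3 tick 0 v(1, 3): E4/G4 m3 -> E3/E4 P8 similar
  -> R4 @ bar 3 tick 0 v(0, 2): C3/B3 M7 untreated
  -> R2 @ bar 4 tick 0 v(0, 3): C3/E4 M3 -> A2/E3 P5 similar
  -> R3 @ bar 4 tick 0 v(2, 3): B3 above E3
  -> R4 @ bar 4 tick 0 v(0, 1): A2/B3 M2 untreated
  -> R4 @ bar 4 tick 0 v(0, 2): A2/B3 M2 untreated
  -> R3 @ bar 4 tick 1 v(2, 3): B3 above E3
  -> R3 @ bar 4 tick 2 v(2, 3): B3 above E3
  -> R3 @ bar 4 tick 3 v(2, 3): B3 above E3
  -> R2 @ bar 5 tick 0 v(0, 3): A2/E3 P5 -> B2/B3 P8 similar
  -> R3 @ bar 5 tick 0 v(2, 3): D4 above B3
  -> R8 @ bar 5 tick 0 v(0, 3): penult P8 not 3rd/6th
  -> R3 @ bar 5 tick 1 v(2, 3): D4 above B3
  -> R3 @ bar 5 tick 2 v(2, 3): D4 above B3
  -> R3 @ bar 5 tick 3 v(2, 3): D4 above B3
  -> R1 @ bar 6 tick 0 v(1, 2): G3/D4 P5 -> C4/G4 P5 similar
  -> R2 @ bar 6 tick 0 v(0, 1): B2/G3 m6 -> C3/C4 P8 similar
  -> R2 @ bar 6 tick 0 v(0, 2): B2/D4 m3 -> C3/G4 P5 similar
  -> R3 @ bar 6 tick 0 v(2, 3): G4 above E4
  -> R3 @ bar 6 tick 1 v(2, 3): G4 above E4
  -> R3 @ bar 6 tick 2 v(2, 3): G4 above E4
  -> R3 @ bar 6 tick 3 v(2, 3): G4 above E4
  -> R6 @ bar 6 tick 3 v(0, 3): closes on M3

(0, 0, R3, (2, 3))
(0, 0, R5, (0, 3))
(0, 1, R3, (2, 3))
(0, 2, R3, (2, 3))
(0, 3, R3, (2, 3))
(1, 0, R4, (0, 2))
(2, 0, R2, (0, 1))
(2, 0, R3, (1, 2))
(2, 0, R4, (0, 2))
(2, 1, R3, (1, 2))
(2, 2, R3, (1, 2))
(2, 3, R3, (1, 2))
(3, 0, R2, (1, 2))
(3, 0, R2, (1, 3))
(3, 0, R4, (0, 2))
(4, 0, R2, (0, 3))
(4, 0, R3, (2, 3))
(4, 0, R4, (0, 1))
(4, 0, R4, (0, 2))
(4, 1, R3, (2, 3))
(4, 2, R3, (2, 3))
(4, 3, R3, (2, 3))
(5, 0, R2, (0, 3))
(5, 0, R3, (2, 3))
(5, 0, R8, (0, 3))
(5, 1, R3, (2, 3))
(5, 2, R3, (2, 3))
(5, 3, R3, (2, 3))
(6, 0, R1, (1, 2))
(6, 0, R2, (0, 1))
(6, 0, R2, (0, 2))
(6, 0, R3, (2, 3))
(6, 1, R3, (2, 3))
(6, 2, R3, (2, 3))
(6, 3, R3, (2, 3))
(6, 3, R6, (0, 3))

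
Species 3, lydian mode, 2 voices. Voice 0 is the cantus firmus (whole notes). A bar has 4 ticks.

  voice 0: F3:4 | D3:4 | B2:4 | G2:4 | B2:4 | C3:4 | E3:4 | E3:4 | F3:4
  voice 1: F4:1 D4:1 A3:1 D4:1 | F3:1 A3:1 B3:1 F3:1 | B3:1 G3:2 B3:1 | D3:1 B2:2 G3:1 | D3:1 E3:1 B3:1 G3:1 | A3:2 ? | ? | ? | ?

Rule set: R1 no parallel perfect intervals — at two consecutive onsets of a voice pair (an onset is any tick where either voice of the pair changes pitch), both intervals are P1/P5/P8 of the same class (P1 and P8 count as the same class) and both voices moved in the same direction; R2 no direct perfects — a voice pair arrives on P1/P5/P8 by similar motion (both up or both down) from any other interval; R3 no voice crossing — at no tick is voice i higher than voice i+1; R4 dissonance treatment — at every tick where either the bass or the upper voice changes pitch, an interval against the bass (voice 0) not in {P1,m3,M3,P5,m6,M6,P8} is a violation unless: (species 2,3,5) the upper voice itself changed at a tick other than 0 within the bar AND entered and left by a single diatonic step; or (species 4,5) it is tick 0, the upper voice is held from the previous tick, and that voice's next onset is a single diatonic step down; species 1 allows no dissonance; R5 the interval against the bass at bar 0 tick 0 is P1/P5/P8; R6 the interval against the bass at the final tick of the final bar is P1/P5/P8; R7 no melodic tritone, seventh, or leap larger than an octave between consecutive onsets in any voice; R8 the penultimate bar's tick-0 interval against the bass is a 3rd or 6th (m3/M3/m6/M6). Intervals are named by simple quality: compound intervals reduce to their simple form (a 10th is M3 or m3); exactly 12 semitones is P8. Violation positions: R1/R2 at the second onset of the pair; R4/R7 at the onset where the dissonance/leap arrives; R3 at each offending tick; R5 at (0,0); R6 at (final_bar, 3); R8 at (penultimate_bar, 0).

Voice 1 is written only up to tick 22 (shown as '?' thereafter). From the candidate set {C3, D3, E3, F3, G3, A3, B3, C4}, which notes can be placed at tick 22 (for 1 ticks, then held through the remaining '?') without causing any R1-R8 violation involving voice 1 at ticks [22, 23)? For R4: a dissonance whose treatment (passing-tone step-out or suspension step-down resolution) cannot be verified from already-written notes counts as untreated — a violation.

{A3, C3, C4, E3, G3}

C3: legal
D3: violates R4
E3: legal
F3: violates R4
G3: legal
A3: legal
B3: violates R4
C4: legal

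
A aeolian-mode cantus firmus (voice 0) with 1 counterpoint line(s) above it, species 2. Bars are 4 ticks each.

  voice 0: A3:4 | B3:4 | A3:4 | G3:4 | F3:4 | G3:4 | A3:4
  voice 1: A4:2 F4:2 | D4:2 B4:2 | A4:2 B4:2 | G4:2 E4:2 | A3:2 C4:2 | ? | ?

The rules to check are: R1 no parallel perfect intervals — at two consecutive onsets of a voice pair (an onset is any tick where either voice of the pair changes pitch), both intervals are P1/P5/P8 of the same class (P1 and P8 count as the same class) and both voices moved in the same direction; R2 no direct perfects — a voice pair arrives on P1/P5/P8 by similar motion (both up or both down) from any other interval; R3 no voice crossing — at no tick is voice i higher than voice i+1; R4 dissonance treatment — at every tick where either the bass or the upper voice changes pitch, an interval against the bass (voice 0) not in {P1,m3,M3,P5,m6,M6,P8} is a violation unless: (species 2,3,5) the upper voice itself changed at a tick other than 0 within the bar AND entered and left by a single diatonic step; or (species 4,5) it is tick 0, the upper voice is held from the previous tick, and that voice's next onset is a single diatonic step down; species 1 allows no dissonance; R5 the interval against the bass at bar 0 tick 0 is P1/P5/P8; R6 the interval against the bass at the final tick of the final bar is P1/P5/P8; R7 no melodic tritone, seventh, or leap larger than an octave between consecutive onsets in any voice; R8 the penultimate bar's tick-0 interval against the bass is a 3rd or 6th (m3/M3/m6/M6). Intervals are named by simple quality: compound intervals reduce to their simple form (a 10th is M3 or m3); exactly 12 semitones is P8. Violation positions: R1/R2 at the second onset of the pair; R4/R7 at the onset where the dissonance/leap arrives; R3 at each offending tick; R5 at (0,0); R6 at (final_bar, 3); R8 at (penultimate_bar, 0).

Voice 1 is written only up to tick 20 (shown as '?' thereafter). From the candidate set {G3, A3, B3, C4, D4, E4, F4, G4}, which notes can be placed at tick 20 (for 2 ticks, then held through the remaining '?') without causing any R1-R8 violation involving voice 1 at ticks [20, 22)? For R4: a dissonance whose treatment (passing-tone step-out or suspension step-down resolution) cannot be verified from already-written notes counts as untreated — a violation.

{B3, E4}

G3: violates R8
A3: violates R4,R8
B3: legal
C4: violates R4,R8
D4: violates R1,R8
E4: legal
F4: violates R4,R8
G4: violates R2,R8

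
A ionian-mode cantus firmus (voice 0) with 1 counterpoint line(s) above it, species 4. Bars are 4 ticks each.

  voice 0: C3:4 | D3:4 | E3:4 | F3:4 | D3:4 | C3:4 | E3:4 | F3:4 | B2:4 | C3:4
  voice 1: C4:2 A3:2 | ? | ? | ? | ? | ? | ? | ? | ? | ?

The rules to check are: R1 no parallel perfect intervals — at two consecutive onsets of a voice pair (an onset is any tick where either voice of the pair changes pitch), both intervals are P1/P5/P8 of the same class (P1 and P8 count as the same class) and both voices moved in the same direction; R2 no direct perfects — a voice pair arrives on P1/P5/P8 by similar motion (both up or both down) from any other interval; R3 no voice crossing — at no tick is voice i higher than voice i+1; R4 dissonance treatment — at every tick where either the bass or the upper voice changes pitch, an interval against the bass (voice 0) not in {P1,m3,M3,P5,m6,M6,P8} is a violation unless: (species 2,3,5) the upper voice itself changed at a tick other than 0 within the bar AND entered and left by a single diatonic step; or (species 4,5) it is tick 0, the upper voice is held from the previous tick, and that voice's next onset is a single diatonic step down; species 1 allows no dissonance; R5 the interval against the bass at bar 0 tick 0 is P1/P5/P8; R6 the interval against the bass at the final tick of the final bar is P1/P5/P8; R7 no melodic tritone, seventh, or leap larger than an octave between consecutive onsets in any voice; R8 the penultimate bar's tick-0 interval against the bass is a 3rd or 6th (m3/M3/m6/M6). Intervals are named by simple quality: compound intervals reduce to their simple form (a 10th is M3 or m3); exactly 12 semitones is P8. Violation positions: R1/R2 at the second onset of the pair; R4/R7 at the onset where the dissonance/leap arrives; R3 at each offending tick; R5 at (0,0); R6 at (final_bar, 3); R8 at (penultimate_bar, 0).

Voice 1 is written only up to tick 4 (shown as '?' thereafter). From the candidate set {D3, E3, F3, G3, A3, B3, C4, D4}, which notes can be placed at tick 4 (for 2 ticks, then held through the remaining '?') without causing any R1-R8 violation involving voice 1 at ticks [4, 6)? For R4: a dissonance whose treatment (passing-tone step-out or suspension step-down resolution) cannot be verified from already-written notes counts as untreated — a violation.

{A3, B3, D3, F3}

D3: legal
E3: violates R4
F3: legal
G3: violates R4
A3: legal
B3: legal
C4: violates R4
D4: violates R2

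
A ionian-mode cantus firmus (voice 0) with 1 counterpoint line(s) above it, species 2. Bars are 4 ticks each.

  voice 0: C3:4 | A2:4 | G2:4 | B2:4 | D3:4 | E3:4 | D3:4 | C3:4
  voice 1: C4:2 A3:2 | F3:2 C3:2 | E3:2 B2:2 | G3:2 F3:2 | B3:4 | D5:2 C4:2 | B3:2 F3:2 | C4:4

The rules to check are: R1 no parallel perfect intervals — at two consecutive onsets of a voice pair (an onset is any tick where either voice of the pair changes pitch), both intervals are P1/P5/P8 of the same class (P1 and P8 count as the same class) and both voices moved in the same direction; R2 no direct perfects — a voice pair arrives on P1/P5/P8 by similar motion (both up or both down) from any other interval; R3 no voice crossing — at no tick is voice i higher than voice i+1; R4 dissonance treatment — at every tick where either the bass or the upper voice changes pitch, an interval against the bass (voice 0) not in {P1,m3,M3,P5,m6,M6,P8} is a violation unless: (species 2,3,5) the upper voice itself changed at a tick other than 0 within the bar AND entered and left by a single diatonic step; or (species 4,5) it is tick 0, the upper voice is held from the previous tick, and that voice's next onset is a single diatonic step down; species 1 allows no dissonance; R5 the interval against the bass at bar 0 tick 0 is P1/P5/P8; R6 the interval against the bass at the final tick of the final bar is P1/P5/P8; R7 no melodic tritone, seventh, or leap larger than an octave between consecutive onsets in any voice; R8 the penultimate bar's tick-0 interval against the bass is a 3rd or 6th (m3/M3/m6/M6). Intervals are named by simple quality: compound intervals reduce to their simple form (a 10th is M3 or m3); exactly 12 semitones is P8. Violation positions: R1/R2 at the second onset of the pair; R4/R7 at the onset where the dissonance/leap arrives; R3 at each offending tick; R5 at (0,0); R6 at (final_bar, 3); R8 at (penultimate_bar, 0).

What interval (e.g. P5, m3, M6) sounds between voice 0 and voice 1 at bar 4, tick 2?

M6

voice 0=D3 voice 1=B3 -> M6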